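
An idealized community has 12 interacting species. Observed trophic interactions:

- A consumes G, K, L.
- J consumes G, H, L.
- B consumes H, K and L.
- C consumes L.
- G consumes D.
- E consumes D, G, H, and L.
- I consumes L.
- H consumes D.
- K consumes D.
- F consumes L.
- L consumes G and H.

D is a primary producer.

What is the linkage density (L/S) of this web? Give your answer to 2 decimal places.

L/S = 1.75

There are L = 21 links among S = 12 species.
L/S = 21/12 = 1.7500 ≈ 1.75.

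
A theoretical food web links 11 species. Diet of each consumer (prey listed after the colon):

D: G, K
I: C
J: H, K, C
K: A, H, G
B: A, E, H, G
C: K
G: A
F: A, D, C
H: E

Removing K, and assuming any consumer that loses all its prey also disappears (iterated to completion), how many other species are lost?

Remove K.
Round 1: C (all prey gone) → extinct.
Round 2: I (all prey gone) → extinct.
No further losses. Total secondary extinctions: 2.

2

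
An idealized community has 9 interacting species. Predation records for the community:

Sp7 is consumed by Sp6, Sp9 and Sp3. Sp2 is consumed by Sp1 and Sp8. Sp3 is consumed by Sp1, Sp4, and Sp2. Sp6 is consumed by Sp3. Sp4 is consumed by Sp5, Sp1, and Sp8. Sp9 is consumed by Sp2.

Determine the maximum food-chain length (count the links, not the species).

One longest chain: Sp7 → Sp6 → Sp3 → Sp4 → Sp1.
It has 5 species and 4 links.

4 links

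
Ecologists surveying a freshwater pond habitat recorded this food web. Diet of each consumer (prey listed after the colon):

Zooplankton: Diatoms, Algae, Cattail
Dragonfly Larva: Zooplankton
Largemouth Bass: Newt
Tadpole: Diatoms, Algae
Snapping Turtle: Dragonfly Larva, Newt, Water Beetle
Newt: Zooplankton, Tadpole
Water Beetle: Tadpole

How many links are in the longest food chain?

3 links

One longest chain: Diatoms → Zooplankton → Newt → Largemouth Bass.
It has 4 species and 3 links.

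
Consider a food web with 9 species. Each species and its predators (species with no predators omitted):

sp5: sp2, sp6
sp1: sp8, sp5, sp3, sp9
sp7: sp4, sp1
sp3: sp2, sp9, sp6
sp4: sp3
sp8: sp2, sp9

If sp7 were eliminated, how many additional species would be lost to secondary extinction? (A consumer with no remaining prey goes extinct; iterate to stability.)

8

Remove sp7.
Round 1: sp4 (all prey gone), sp1 (all prey gone) → extinct.
Round 2: sp8 (all prey gone), sp5 (all prey gone), sp3 (all prey gone) → extinct.
Round 3: sp2 (all prey gone), sp9 (all prey gone), sp6 (all prey gone) → extinct.
No further losses. Total secondary extinctions: 8.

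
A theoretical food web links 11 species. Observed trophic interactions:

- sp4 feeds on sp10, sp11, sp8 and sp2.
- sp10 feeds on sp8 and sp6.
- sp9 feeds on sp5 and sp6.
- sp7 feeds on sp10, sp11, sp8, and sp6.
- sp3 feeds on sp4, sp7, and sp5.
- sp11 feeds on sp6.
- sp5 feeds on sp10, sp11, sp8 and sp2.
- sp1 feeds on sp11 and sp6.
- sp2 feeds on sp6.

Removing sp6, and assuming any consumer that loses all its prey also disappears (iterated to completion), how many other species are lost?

3

Remove sp6.
Round 1: sp11 (all prey gone), sp2 (all prey gone) → extinct.
Round 2: sp1 (all prey gone) → extinct.
No further losses. Total secondary extinctions: 3.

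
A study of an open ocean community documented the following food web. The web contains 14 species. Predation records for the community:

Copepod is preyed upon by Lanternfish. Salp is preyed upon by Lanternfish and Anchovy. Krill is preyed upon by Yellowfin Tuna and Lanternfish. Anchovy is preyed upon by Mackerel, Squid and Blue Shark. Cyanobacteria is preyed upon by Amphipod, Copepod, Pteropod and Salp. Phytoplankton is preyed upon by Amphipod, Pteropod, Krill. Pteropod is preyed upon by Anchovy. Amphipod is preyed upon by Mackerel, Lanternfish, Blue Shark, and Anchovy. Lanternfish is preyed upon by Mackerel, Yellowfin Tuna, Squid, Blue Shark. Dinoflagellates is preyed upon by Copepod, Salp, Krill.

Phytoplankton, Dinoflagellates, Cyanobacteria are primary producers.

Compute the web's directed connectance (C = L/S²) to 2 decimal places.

The web has S = 14 species and L = 27 feeding links.
C = L / S² = 27 / 196 = 0.1378 ≈ 0.14.

C = 0.14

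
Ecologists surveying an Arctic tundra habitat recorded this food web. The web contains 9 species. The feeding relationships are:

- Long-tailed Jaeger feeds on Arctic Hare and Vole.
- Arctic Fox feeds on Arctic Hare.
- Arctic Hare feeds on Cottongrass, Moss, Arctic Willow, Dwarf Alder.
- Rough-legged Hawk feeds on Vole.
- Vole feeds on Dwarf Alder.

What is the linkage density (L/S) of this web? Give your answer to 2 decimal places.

L/S = 1.00

There are L = 9 links among S = 9 species.
L/S = 9/9 = 1.0000 ≈ 1.00.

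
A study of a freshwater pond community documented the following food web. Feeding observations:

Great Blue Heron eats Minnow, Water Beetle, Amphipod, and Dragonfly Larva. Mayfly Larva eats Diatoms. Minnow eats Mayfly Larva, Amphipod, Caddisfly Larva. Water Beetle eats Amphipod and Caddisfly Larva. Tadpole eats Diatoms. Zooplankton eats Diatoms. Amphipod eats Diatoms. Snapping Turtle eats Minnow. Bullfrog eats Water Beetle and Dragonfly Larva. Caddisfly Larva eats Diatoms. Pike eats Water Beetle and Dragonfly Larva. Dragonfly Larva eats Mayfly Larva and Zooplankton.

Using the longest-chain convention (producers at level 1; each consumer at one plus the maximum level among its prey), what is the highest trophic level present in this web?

Producers (level 1): Diatoms.
Diatoms → Amphipod → Minnow → Great Blue Heron gives Great Blue Heron level 4.
No species has a prey at level 4, so no species reaches level 5.

4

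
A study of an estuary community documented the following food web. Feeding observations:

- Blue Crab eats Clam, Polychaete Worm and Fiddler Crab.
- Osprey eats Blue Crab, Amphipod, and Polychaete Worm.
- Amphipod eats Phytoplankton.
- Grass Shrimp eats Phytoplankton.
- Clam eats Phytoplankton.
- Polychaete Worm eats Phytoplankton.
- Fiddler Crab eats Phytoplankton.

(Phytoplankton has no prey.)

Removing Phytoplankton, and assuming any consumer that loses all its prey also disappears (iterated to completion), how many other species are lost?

Remove Phytoplankton.
Round 1: Grass Shrimp (all prey gone), Clam (all prey gone), Amphipod (all prey gone), Fiddler Crab (all prey gone), Polychaete Worm (all prey gone) → extinct.
Round 2: Blue Crab (all prey gone) → extinct.
Round 3: Osprey (all prey gone) → extinct.
No further losses. Total secondary extinctions: 7.

7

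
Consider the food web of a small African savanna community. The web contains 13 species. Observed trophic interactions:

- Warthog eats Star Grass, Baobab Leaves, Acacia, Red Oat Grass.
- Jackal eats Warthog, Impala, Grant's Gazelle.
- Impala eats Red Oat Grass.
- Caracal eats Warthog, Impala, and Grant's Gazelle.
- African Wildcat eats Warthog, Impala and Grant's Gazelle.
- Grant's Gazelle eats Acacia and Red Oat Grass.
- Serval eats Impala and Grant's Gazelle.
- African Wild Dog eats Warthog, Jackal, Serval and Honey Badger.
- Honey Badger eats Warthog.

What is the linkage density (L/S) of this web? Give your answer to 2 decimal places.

There are L = 23 links among S = 13 species.
L/S = 23/13 = 1.7692 ≈ 1.77.

L/S = 1.77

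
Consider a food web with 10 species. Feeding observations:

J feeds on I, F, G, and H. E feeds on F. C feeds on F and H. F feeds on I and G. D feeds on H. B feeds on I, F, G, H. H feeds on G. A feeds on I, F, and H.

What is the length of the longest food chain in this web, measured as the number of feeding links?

2 links

One longest chain: G → H → B.
It has 3 species and 2 links.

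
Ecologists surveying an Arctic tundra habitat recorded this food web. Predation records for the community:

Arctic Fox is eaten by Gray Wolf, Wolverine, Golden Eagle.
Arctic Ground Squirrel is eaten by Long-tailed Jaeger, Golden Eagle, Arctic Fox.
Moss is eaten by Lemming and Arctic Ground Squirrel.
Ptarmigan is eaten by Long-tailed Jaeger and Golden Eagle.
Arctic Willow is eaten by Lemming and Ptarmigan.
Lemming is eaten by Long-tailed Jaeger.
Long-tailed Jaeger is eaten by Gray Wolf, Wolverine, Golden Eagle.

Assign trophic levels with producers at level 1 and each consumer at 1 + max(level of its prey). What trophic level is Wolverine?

Trophic level 4

Arctic Willow is a producer → level 1.
Ptarmigan eats Arctic Willow → level 2.
Long-tailed Jaeger eats Ptarmigan (level 2); other prey at levels: Arctic Ground Squirrel 2, Lemming 2 → level 3.
Wolverine eats Long-tailed Jaeger (level 3); other prey at levels: Arctic Fox 3 → level 4.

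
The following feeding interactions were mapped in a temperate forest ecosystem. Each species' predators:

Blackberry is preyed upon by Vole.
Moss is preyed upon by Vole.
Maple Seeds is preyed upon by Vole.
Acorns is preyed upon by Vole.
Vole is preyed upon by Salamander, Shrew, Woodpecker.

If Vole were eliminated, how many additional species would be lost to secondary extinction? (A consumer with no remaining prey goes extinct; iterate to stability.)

Remove Vole.
Round 1: Woodpecker (all prey gone), Salamander (all prey gone), Shrew (all prey gone) → extinct.
No further losses. Total secondary extinctions: 3.

3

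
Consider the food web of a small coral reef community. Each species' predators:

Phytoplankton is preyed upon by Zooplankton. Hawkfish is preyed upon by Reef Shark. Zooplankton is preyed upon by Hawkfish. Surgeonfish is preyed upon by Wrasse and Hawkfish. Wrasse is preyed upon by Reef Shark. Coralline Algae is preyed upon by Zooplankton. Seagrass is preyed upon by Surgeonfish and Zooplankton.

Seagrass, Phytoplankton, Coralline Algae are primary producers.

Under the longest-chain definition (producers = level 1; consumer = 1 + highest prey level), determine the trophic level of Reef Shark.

Seagrass is a producer → level 1.
Surgeonfish eats Seagrass → level 2.
Wrasse eats Surgeonfish → level 3.
Reef Shark eats Wrasse (level 3); other prey at levels: Hawkfish 3 → level 4.

Trophic level 4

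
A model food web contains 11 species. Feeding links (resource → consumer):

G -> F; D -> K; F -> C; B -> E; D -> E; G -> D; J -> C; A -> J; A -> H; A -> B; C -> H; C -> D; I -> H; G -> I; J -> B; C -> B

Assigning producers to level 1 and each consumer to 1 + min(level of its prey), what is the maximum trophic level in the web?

Producers (level 1): G, A.
Following each consumer down to its lowest-level prey: A → B → E (levels 1 through 3).
All prey of E (B 2, D 2) are at level 2 or above, so E is at level 1 + 2 = 3.
Every consumer has at least one prey at level 2 or below, so none exceeds level 3.

3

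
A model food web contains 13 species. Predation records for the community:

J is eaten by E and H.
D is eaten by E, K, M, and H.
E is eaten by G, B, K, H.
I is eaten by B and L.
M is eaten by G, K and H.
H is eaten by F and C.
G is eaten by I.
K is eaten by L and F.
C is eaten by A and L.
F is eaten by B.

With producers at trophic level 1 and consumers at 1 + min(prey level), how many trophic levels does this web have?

4

Producers (level 1): J, D.
Following each consumer down to its lowest-level prey: D → M → G → I (levels 1 through 4).
All prey of I (G 3) are at level 3 or above, so I is at level 1 + 3 = 4.
Every consumer has at least one prey at level 3 or below, so none exceeds level 4.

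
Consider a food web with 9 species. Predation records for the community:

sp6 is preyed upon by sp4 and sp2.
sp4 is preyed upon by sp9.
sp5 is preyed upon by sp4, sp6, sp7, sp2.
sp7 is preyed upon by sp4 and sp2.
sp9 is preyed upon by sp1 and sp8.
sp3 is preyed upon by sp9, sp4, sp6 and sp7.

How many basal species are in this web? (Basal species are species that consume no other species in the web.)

2

Basal species (no prey listed): sp3, sp5.
Count: 2.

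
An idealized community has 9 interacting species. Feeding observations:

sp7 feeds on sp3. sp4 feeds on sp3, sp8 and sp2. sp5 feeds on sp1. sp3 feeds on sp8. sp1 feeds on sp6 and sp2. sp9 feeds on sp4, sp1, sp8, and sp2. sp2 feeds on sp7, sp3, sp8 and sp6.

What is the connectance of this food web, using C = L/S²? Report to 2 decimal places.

C = 0.20

The web has S = 9 species and L = 16 feeding links.
C = L / S² = 16 / 81 = 0.1975 ≈ 0.20.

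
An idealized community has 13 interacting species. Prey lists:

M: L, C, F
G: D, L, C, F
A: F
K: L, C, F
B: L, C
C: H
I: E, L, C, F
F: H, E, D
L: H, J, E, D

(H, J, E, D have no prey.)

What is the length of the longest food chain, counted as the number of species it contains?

One longest chain: H → L → I.
It has 3 species and 2 links.

3 species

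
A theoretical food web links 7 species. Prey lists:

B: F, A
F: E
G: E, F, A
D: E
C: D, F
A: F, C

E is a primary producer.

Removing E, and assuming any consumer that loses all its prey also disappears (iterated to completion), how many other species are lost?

6

Remove E.
Round 1: D (all prey gone), F (all prey gone) → extinct.
Round 2: C (all prey gone) → extinct.
Round 3: A (all prey gone) → extinct.
Round 4: B (all prey gone), G (all prey gone) → extinct.
No further losses. Total secondary extinctions: 6.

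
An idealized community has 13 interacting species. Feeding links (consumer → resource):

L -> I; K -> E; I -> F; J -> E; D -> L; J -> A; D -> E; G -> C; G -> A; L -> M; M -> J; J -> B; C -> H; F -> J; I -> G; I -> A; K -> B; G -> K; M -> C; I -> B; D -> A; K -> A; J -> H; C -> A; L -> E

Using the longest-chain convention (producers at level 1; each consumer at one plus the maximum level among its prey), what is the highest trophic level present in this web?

6

Producers (level 1): H, B, A, E.
H → C → G → I → L → D gives D level 6.
No species has a prey at level 6, so no species reaches level 7.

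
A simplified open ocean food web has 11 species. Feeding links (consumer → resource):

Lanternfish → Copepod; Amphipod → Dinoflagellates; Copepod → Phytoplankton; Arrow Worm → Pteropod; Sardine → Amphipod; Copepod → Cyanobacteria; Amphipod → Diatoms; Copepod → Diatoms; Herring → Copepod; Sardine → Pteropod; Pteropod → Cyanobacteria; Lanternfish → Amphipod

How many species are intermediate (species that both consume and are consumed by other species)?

Intermediate species (has both prey and predators): Amphipod, Pteropod, Copepod.
Count: 3.

3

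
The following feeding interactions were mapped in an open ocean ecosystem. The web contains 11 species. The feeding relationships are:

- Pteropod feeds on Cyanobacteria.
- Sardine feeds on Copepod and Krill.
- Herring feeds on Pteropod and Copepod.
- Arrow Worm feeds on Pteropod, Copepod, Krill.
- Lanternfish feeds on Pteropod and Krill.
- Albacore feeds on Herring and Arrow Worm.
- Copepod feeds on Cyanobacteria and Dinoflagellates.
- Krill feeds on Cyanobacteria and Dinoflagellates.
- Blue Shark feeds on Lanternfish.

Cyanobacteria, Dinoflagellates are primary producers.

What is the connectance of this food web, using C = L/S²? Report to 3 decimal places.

C = 0.140

The web has S = 11 species and L = 17 feeding links.
C = L / S² = 17 / 121 = 0.1405 ≈ 0.140.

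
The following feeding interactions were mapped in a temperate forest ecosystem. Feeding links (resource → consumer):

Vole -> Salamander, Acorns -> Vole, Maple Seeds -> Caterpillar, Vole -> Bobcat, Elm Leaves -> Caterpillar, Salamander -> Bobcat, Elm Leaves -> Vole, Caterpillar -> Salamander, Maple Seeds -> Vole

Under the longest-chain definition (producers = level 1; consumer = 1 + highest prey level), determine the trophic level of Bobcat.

Maple Seeds is a producer → level 1.
Vole eats Maple Seeds (level 1); other prey at levels: Elm Leaves 1, Acorns 1 → level 2.
Salamander eats Vole (level 2); other prey at levels: Caterpillar 2 → level 3.
Bobcat eats Salamander (level 3); other prey at levels: Vole 2 → level 4.

Trophic level 4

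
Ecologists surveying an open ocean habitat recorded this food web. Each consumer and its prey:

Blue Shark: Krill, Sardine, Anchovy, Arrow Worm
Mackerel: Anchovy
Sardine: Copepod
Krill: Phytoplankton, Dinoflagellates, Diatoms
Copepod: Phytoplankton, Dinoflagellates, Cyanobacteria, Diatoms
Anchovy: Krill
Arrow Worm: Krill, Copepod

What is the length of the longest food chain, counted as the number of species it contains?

4 species

One longest chain: Phytoplankton → Krill → Anchovy → Mackerel.
It has 4 species and 3 links.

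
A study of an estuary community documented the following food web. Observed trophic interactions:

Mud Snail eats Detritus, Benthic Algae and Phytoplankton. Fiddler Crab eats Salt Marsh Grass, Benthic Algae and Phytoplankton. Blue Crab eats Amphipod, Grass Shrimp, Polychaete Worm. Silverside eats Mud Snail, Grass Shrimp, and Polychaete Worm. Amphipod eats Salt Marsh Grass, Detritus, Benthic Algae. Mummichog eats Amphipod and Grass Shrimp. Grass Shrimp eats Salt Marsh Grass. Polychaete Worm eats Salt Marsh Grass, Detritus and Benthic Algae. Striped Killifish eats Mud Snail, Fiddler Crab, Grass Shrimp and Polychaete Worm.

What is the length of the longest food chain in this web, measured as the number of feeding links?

2 links

One longest chain: Detritus → Mud Snail → Silverside.
It has 3 species and 2 links.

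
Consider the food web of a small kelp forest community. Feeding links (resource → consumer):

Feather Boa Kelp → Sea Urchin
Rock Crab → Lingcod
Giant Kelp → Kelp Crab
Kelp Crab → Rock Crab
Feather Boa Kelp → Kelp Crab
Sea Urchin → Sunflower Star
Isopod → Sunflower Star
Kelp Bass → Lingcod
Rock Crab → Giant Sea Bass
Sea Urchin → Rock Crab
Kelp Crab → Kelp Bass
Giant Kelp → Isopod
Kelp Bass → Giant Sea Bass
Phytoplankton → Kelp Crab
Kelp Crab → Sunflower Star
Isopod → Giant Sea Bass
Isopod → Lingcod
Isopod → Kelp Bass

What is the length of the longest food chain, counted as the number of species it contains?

4 species

One longest chain: Giant Kelp → Isopod → Kelp Bass → Lingcod.
It has 4 species and 3 links.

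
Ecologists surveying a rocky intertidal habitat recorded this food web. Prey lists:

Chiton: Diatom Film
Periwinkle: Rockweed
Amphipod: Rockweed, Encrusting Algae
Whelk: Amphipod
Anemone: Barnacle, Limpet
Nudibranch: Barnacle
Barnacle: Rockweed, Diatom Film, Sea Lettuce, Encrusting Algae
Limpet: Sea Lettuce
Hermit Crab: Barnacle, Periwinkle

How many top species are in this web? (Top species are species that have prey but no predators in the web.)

Top species (has prey, but nothing eats it): Chiton, Hermit Crab, Whelk, Anemone, Nudibranch.
Count: 5.

5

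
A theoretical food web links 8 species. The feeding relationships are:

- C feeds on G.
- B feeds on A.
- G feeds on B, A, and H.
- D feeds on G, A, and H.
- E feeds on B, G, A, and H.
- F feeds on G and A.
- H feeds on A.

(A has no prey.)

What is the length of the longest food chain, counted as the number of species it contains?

4 species

One longest chain: A → B → G → D.
It has 4 species and 3 links.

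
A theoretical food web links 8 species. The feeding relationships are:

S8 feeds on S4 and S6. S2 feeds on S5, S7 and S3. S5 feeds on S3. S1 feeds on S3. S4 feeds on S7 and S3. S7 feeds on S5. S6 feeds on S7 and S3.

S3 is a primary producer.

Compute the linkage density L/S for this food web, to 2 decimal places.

There are L = 12 links among S = 8 species.
L/S = 12/8 = 1.5000 ≈ 1.50.

L/S = 1.50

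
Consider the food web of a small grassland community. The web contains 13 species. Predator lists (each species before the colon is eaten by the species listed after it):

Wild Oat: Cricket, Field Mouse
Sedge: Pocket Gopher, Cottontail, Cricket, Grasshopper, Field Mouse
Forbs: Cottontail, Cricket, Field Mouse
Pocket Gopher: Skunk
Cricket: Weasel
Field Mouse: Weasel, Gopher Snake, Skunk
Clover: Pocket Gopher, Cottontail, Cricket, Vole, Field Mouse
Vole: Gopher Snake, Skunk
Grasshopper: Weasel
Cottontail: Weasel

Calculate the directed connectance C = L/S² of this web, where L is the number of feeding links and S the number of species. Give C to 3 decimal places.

C = 0.142

The web has S = 13 species and L = 24 feeding links.
C = L / S² = 24 / 169 = 0.1420 ≈ 0.142.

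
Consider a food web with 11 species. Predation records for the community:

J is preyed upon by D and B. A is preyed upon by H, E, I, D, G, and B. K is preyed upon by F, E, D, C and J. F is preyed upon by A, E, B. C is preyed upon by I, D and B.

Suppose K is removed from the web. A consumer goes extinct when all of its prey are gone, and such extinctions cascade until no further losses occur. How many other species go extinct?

10

Remove K.
Round 1: C (all prey gone), J (all prey gone), F (all prey gone) → extinct.
Round 2: A (all prey gone) → extinct.
Round 3: H (all prey gone), B (all prey gone), E (all prey gone), G (all prey gone), D (all prey gone), I (all prey gone) → extinct.
No further losses. Total secondary extinctions: 10.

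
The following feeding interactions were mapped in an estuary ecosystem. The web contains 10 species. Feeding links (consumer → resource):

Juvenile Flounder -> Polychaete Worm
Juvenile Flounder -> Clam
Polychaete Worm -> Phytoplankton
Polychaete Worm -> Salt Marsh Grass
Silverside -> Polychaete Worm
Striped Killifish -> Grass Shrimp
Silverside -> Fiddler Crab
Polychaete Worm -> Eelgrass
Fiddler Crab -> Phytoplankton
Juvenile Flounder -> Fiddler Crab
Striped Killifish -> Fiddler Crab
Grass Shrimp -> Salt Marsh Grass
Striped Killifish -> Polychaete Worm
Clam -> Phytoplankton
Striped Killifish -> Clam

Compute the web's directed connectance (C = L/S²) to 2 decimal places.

C = 0.15

The web has S = 10 species and L = 15 feeding links.
C = L / S² = 15 / 100 = 0.1500 ≈ 0.15.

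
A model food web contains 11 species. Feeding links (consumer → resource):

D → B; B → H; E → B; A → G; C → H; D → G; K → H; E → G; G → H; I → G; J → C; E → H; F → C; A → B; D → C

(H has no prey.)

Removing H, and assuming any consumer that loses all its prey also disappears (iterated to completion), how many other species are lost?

Remove H.
Round 1: G (all prey gone), C (all prey gone), B (all prey gone), K (all prey gone) → extinct.
Round 2: D (all prey gone), E (all prey gone), I (all prey gone), F (all prey gone), A (all prey gone), J (all prey gone) → extinct.
No further losses. Total secondary extinctions: 10.

10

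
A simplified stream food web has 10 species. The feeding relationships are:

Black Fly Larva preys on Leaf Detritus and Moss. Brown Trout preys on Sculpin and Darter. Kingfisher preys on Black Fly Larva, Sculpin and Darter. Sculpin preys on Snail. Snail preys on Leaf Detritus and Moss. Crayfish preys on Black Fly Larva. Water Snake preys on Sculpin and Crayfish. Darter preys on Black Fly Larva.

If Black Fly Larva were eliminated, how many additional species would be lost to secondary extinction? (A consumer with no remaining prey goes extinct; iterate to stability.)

Remove Black Fly Larva.
Round 1: Darter (all prey gone), Crayfish (all prey gone) → extinct.
No further losses. Total secondary extinctions: 2.

2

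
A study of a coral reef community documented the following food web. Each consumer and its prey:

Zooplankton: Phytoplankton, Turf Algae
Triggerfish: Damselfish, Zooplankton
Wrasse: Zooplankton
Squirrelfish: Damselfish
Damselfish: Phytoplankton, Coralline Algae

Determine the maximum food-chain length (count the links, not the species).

One longest chain: Phytoplankton → Damselfish → Triggerfish.
It has 3 species and 2 links.

2 links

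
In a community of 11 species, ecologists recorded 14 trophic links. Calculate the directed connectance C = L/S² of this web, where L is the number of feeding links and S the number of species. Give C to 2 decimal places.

The web has S = 11 species and L = 14 feeding links.
C = L / S² = 14 / 121 = 0.1157 ≈ 0.12.

C = 0.12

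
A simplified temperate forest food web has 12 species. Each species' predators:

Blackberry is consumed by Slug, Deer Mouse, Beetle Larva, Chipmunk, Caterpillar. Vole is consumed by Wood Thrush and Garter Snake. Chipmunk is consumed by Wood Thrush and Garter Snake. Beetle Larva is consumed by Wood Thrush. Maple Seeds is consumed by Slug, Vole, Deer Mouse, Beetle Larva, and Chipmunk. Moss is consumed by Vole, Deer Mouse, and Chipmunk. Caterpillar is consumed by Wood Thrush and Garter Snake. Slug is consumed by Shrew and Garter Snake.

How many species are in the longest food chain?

3 species

One longest chain: Maple Seeds → Slug → Shrew.
It has 3 species and 2 links.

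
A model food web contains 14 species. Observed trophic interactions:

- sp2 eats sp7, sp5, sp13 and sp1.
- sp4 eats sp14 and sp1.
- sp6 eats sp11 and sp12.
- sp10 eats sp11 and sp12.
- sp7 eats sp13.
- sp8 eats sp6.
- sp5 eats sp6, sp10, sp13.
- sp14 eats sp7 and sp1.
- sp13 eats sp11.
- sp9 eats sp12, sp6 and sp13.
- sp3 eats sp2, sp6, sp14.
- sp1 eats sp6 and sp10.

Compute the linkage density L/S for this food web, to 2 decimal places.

There are L = 26 links among S = 14 species.
L/S = 26/14 = 1.8571 ≈ 1.86.

L/S = 1.86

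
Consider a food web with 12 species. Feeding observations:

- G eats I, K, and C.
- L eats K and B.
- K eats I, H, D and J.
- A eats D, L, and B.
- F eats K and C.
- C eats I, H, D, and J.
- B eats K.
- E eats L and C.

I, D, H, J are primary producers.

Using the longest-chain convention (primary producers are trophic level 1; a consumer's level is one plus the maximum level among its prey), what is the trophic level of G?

Trophic level 3

I is a producer → level 1.
C eats I (level 1); other prey at levels: D 1, H 1, J 1 → level 2.
G eats C (level 2); other prey at levels: I 1, K 2 → level 3.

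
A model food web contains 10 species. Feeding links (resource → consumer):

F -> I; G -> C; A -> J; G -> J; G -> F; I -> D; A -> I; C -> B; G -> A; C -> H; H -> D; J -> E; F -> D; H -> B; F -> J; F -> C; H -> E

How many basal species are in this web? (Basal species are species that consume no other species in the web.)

Basal species (no prey listed): G.
Count: 1.

1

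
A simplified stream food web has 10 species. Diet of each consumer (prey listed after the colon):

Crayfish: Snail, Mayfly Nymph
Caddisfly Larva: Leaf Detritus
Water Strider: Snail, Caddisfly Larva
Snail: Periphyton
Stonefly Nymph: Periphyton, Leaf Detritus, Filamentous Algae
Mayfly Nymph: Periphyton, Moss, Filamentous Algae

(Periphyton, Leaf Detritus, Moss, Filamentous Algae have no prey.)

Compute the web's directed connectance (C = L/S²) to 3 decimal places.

C = 0.120

The web has S = 10 species and L = 12 feeding links.
C = L / S² = 12 / 100 = 0.1200 ≈ 0.120.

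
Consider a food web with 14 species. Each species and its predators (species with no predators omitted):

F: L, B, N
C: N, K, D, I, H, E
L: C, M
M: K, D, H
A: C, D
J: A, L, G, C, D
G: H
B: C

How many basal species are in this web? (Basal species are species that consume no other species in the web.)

2

Basal species (no prey listed): J, F.
Count: 2.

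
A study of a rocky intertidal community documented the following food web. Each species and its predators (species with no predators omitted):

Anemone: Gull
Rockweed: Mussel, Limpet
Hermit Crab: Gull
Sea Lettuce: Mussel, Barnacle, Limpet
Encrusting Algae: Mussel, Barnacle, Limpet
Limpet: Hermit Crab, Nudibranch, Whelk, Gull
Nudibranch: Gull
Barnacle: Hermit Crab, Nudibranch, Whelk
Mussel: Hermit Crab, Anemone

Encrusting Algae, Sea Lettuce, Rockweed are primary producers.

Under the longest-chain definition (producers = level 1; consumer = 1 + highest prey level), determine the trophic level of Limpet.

Encrusting Algae is a producer → level 1.
Limpet eats Encrusting Algae (level 1); other prey at levels: Sea Lettuce 1, Rockweed 1 → level 2.

Trophic level 2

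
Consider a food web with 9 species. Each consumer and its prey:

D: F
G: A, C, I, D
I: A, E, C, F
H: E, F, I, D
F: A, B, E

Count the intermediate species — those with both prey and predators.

3

Intermediate species (has both prey and predators): F, I, D.
Count: 3.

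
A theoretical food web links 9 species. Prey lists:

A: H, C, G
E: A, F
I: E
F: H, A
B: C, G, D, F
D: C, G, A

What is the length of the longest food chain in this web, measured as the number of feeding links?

4 links

One longest chain: H → A → F → E → I.
It has 5 species and 4 links.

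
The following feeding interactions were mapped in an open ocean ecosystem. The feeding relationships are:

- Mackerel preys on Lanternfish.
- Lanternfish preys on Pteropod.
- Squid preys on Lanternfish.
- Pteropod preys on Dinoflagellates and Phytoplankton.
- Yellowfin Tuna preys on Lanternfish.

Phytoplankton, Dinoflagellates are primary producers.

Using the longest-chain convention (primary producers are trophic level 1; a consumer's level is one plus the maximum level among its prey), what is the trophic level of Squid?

Trophic level 4

Phytoplankton is a producer → level 1.
Pteropod eats Phytoplankton (level 1); other prey at levels: Dinoflagellates 1 → level 2.
Lanternfish eats Pteropod → level 3.
Squid eats Lanternfish → level 4.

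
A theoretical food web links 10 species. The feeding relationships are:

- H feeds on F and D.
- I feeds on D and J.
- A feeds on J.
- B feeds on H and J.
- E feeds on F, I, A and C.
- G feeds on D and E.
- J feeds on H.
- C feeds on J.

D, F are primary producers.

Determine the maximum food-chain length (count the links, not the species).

5 links

One longest chain: D → H → J → A → E → G.
It has 6 species and 5 links.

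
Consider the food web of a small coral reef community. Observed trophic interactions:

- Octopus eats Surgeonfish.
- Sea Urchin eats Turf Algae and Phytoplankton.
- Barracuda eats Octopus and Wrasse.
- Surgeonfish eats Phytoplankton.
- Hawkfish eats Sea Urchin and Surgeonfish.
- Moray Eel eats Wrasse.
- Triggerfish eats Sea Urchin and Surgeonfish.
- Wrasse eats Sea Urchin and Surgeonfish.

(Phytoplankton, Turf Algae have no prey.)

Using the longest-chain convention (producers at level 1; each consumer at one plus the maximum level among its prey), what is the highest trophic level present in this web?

4

Producers (level 1): Phytoplankton, Turf Algae.
Phytoplankton → Surgeonfish → Wrasse → Barracuda gives Barracuda level 4.
No species has a prey at level 4, so no species reaches level 5.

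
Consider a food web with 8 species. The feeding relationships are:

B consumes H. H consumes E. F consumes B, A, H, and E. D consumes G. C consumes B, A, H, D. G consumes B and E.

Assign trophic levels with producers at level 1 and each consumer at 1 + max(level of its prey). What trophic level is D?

Trophic level 5

E is a producer → level 1.
H eats E → level 2.
B eats H → level 3.
G eats B (level 3); other prey at levels: E 1 → level 4.
D eats G → level 5.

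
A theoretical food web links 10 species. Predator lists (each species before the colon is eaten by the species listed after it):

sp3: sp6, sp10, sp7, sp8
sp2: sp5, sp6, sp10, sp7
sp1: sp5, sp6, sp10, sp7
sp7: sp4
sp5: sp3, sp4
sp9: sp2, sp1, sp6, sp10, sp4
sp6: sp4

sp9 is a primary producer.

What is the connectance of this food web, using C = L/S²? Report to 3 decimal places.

The web has S = 10 species and L = 21 feeding links.
C = L / S² = 21 / 100 = 0.2100 ≈ 0.210.

C = 0.210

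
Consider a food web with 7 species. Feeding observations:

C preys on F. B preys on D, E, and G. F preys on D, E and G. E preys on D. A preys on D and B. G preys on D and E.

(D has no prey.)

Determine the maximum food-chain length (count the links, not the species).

One longest chain: D → E → G → F → C.
It has 5 species and 4 links.

4 links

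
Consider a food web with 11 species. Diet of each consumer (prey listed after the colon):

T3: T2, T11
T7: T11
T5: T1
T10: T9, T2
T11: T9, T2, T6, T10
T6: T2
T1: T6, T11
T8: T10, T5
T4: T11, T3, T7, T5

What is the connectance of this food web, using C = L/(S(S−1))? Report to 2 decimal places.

The web has S = 11 species and L = 19 feeding links.
C = L / (S(S−1)) = 19 / 110 = 0.1727 ≈ 0.17.

C = 0.17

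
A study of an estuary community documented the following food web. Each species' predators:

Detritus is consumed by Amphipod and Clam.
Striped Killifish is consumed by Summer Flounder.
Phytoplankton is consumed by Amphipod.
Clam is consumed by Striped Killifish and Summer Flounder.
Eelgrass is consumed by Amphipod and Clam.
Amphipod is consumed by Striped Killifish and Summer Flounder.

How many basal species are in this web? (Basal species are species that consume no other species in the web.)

3

Basal species (no prey listed): Eelgrass, Phytoplankton, Detritus.
Count: 3.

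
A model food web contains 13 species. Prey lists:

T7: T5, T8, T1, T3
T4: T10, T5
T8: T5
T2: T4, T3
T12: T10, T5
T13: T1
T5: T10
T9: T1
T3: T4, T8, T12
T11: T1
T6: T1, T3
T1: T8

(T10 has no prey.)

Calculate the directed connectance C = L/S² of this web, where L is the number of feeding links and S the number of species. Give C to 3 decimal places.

C = 0.124

The web has S = 13 species and L = 21 feeding links.
C = L / S² = 21 / 169 = 0.1243 ≈ 0.124.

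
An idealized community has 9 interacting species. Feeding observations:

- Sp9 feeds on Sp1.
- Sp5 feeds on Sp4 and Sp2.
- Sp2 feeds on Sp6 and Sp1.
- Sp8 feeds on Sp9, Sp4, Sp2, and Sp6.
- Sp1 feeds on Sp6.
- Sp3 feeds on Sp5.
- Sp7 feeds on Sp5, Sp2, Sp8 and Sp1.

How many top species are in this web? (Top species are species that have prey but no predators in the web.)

2

Top species (has prey, but nothing eats it): Sp3, Sp7.
Count: 2.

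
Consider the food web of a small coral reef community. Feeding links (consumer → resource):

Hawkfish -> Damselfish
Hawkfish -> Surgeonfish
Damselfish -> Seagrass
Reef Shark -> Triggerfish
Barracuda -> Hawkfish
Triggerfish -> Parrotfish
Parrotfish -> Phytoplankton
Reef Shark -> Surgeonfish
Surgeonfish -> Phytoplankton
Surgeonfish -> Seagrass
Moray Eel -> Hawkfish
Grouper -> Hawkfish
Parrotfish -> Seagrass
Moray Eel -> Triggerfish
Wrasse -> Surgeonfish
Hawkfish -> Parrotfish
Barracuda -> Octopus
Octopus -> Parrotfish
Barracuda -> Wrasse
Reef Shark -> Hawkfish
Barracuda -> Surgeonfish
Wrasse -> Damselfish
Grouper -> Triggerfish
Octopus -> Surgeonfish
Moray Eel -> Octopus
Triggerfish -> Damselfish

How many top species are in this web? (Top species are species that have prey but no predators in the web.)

4

Top species (has prey, but nothing eats it): Reef Shark, Grouper, Moray Eel, Barracuda.
Count: 4.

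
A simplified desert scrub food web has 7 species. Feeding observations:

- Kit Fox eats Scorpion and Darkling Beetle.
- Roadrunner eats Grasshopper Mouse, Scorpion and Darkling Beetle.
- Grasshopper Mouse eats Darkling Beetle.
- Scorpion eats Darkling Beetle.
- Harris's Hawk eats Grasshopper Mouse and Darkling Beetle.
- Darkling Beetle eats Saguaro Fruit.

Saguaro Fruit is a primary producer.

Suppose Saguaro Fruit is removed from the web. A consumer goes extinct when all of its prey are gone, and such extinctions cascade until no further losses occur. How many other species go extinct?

6

Remove Saguaro Fruit.
Round 1: Darkling Beetle (all prey gone) → extinct.
Round 2: Grasshopper Mouse (all prey gone), Scorpion (all prey gone) → extinct.
Round 3: Harris's Hawk (all prey gone), Roadrunner (all prey gone), Kit Fox (all prey gone) → extinct.
No further losses. Total secondary extinctions: 6.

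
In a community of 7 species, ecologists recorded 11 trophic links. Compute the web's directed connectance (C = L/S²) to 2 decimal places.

C = 0.22

The web has S = 7 species and L = 11 feeding links.
C = L / S² = 11 / 49 = 0.2245 ≈ 0.22.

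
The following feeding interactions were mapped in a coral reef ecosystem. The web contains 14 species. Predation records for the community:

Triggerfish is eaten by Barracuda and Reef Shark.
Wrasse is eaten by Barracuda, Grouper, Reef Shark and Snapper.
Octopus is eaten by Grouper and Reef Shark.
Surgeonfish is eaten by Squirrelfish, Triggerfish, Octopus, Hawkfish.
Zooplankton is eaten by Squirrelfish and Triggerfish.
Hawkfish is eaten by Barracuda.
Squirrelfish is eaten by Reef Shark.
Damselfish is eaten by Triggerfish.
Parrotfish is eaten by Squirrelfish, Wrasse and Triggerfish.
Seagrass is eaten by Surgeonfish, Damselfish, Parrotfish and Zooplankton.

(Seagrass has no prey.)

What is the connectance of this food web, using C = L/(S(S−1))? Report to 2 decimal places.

The web has S = 14 species and L = 24 feeding links.
C = L / (S(S−1)) = 24 / 182 = 0.1319 ≈ 0.13.

C = 0.13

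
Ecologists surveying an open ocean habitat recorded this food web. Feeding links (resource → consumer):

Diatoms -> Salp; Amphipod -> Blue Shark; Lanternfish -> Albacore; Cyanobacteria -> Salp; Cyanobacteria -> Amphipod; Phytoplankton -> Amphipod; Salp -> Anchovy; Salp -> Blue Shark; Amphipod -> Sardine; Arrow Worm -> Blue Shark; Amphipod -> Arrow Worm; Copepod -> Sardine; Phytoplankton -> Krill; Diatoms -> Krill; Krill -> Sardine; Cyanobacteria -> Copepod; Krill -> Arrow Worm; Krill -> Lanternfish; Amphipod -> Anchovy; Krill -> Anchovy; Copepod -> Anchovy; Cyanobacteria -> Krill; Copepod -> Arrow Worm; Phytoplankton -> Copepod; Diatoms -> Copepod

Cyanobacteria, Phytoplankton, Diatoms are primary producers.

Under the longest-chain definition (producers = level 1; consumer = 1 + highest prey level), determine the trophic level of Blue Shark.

Trophic level 4

Cyanobacteria is a producer → level 1.
Krill eats Cyanobacteria (level 1); other prey at levels: Phytoplankton 1, Diatoms 1 → level 2.
Arrow Worm eats Krill (level 2); other prey at levels: Amphipod 2, Copepod 2 → level 3.
Blue Shark eats Arrow Worm (level 3); other prey at levels: Amphipod 2, Salp 2 → level 4.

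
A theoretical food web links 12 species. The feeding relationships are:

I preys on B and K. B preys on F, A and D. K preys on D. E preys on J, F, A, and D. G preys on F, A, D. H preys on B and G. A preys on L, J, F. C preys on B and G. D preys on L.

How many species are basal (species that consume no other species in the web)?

Basal species (no prey listed): J, L, F.
Count: 3.

3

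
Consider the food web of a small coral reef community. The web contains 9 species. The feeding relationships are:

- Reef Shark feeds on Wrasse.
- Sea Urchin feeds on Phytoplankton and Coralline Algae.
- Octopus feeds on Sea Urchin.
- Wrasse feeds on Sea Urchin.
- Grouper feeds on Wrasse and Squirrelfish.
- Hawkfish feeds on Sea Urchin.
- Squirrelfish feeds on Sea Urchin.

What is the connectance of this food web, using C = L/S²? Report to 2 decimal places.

C = 0.11

The web has S = 9 species and L = 9 feeding links.
C = L / S² = 9 / 81 = 0.1111 ≈ 0.11.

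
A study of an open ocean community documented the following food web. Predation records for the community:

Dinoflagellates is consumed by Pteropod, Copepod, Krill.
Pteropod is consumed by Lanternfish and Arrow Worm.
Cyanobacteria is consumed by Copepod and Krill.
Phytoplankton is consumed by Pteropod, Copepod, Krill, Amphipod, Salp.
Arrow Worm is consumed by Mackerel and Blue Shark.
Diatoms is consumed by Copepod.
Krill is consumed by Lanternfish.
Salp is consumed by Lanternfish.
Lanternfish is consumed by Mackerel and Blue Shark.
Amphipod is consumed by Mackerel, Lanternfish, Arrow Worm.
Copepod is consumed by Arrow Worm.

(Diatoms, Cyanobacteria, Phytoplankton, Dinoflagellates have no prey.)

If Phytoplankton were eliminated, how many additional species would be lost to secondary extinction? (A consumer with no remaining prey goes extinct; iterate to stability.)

Remove Phytoplankton.
Round 1: Salp (all prey gone), Amphipod (all prey gone) → extinct.
No further losses. Total secondary extinctions: 2.

2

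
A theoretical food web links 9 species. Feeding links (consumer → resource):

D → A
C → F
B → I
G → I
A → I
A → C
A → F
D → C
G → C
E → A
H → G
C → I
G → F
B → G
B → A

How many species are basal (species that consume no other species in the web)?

Basal species (no prey listed): F, I.
Count: 2.

2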